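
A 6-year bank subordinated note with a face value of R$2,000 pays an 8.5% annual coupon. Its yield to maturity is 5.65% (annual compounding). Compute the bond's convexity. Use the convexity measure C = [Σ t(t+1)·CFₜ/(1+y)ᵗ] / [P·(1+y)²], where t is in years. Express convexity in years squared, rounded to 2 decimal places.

29.47

With y = 0.0565:
  t   CF        PV=CF/(1+0.0565)^t    t·PV        t(t+1)·PV
  1       170.00       160.9087       160.9087         321.8173
  2       170.00       152.3035       304.6070         913.8211
  3       170.00       144.1586       432.4757       1,729.9026
  4       170.00       136.4492       545.7967       2,728.9835
  5       170.00       129.1521       645.7604       3,874.5625
  6     2,170.00     1,560.4244     9,362.5462      65,537.8237
  Σ                  2,283.3964    11,452.0947      75,106.9108
P = 2,283.3964.
Convexity = Σ t(t+1)·PV / [P·(1+y)²] = 75,106.9108 / (2,283.3964 × 1.116192) = 29.46861.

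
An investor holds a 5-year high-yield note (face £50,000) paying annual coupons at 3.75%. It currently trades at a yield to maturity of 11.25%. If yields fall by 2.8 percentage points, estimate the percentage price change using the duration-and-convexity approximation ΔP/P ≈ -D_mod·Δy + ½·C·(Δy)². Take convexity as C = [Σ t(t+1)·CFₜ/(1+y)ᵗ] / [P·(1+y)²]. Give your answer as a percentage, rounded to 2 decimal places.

With y = 0.1125:
  t   CF        PV=CF/(1+0.1125)^t    t·PV        t(t+1)·PV
  1     1,875.00     1,685.3933     1,685.3933       3,370.7865
  2     1,875.00     1,514.9602     3,029.9205       9,089.7614
  3     1,875.00     1,361.7620     4,085.2860      16,341.1441
  4     1,875.00     1,224.0557     4,896.2229      24,481.1147
  5    51,875.00    30,440.9367   152,204.6833     913,228.0998
  Σ                 36,227.1079   165,901.5060     966,510.9066
P = 36,227.1079; D_Mac = 4.57949 yrs; D_mod = 4.11639 yrs; C = 21.55624.
Duration effect: -4.11639 × (-0.028) = +0.115259
Convexity effect: 0.5 × 21.55624 × (-0.028)² = +0.0084500
ΔP/P ≈ +0.115259 + 0.0084500 = +0.123709 = +12.3709%.

+12.37%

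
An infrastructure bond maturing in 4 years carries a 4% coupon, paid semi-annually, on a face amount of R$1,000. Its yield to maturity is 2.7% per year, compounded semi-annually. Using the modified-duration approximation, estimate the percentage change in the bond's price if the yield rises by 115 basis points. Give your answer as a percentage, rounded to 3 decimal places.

-4.248%

Periodic yield y = 0.0135. Modified duration first:
  t   CF        PV=CF/(1+0.0135)^t    t·PV
  1        20.00        19.7336        19.7336
  2        20.00        19.4707        38.9415
  3        20.00        19.2114        57.6342
  4        20.00        18.9555        75.8220
  5        20.00        18.7030        93.5150
  6        20.00        18.4539       110.7232
  7        20.00        18.2081       127.4564
  8     1,020.00       916.2419     7,329.9352
  Σ                  1,048.9780     7,853.7610
P = 1,048.9780; D_Mac = 7.48706 half-year periods = 3.74353 yrs; D_mod = 3.74353/(1+0.0135) = 3.69367 yrs.
ΔP/P ≈ -D_mod · Δy = -3.69367 × (+0.0115) = -0.042477 = -4.2477%.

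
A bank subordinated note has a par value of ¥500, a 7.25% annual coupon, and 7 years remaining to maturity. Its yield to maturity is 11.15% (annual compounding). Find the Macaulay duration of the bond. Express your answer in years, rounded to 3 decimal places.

Periodic yield y = 0.1115. Discount each cash flow and weight by its year:
  t   CF        PV=CF/(1+0.1115)^t    t·PV
  1        36.25        32.6136        32.6136
  2        36.25        29.3420        58.6839
  3        36.25        26.3985        79.1956
  4        36.25        23.7504        95.0014
  5        36.25        21.3678       106.8392
  6        36.25        19.2243       115.3460
  7       536.25       255.8592     1,791.0144
  Σ                    408.5558     2,278.6941
Price P = Σ PV = 408.5558.
Macaulay duration = Σ(t·PV) / P = 2,278.6941 / 408.5558 = 5.57744 years.

5.577 years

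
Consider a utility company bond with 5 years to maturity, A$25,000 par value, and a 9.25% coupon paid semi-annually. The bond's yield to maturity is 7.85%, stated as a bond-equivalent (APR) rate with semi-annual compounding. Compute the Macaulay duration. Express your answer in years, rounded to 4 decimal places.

Periodic yield y = 0.03925. Discount each cash flow and weight by its period:
  t   CF        PV=CF/(1+0.03925)^t    t·PV
  1     1,156.25     1,112.5812     1,112.5812
  2     1,156.25     1,070.5616     2,141.1233
  3     1,156.25     1,030.1291     3,090.3872
  4     1,156.25       991.2236     3,964.8942
  5     1,156.25       953.7874     4,768.9370
  6     1,156.25       917.7651     5,506.5907
  7     1,156.25       883.1033     6,181.7232
  8     1,156.25       849.7506     6,798.0048
  9     1,156.25       817.6575     7,358.9179
  10   26,156.25    17,798.1617   177,981.6169
  Σ                 26,424.7211   218,904.7764
Price P = Σ PV = 26,424.7211.
Macaulay duration = Σ(t·PV) / P = 218,904.7764 / 26,424.7211 = 8.28409 half-year periods.
In years: 8.28409 / 2 = 4.14205 years.

4.1420 years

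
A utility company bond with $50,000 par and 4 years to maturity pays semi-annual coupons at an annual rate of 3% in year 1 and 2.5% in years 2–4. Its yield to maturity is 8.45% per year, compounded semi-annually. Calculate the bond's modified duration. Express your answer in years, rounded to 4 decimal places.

3.6352 years

Periodic yield y = 0.04225. First find Macaulay duration:
  t   CF        PV=CF/(1+0.04225)^t    t·PV
  1       750.00       719.5970       719.5970
  2       750.00       690.4265     1,380.8530
  3       625.00       552.0321     1,656.0962
  4       625.00       529.6542     2,118.6167
  5       625.00       508.1834     2,540.9171
  6       625.00       487.5830     2,925.4983
  7       625.00       467.8177     3,274.7242
  8    50,625.00    36,357.1478   290,857.1825
  Σ                 40,312.4418   305,473.4851
P = 40,312.4418; Macaulay duration = 305,473.4851 / 40,312.4418 = 7.57765 half-year periods = 3.78882 years.
Modified duration = D_Mac / (1 + y) = 3.78882 / 1.04225 = 3.63524 years.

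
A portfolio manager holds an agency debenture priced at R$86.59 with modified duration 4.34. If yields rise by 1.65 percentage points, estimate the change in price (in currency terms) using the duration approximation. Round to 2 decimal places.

Duration approximation: ΔP/P ≈ -D_mod · Δy = -4.34 × (+0.0165) = -0.071610.
ΔP ≈ 86.59 × (-0.071610) = -6.2007099.

-R$6.20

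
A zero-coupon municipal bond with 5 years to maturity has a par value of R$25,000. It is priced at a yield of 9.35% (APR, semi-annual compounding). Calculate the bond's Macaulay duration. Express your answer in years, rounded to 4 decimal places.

5.0000 years

A zero-coupon bond has a single cash flow at maturity, so its Macaulay duration equals its maturity: 5 years.
(Equivalently: 10 semi-annual periods ÷ 2 = 5 years.)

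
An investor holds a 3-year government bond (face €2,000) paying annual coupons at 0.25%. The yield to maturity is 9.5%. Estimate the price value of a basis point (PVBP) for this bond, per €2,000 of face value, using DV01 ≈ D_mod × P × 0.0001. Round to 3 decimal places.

Periodic yield y = 0.095.
  t   CF        PV=CF/(1+0.095)^t    t·PV
  1         5.00         4.5662         4.5662
  2         5.00         4.1701         8.3401
  3     2,005.00     1,527.1160     4,581.3479
  Σ                  1,535.8522     4,594.2542
P = 1,535.8522; D_Mac = 2.99134 yrs; D_mod = 2.73182 yrs.
DV01 ≈ 2.73182 × 1,535.8522 × 0.0001 = 0.419567.

€0.420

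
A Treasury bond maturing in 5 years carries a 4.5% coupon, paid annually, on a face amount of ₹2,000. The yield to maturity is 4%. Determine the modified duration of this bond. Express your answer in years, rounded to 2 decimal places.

Periodic yield y = 0.04. First find Macaulay duration:
  t   CF        PV=CF/(1+0.04)^t    t·PV
  1        90.00        86.5385        86.5385
  2        90.00        83.2101       166.4201
  3        90.00        80.0097       240.0290
  4        90.00        76.9324       307.7295
  5     2,090.00     1,717.8277     8,589.1383
  Σ                  2,044.5182     9,389.8554
P = 2,044.5182; Macaulay duration = 9,389.8554 / 2,044.5182 = 4.59270 years.
Modified duration = D_Mac / (1 + y) = 4.59270 / 1.04 = 4.41606 years.

4.42 years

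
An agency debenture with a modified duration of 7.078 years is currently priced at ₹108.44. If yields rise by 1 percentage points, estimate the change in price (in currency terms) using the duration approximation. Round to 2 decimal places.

Duration approximation: ΔP/P ≈ -D_mod · Δy = -7.078 × (+0.01) = -0.070780.
ΔP ≈ 108.44 × (-0.070780) = -7.6753832.

-₹7.68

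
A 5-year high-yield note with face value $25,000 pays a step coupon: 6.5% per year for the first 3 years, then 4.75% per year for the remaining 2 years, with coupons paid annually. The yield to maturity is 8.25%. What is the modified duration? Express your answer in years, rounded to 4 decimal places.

4.0646 years

Periodic yield y = 0.0825. First find Macaulay duration:
  t   CF        PV=CF/(1+0.0825)^t    t·PV
  1     1,625.00     1,501.1547     1,501.1547
  2     1,625.00     1,386.7480     2,773.4960
  3     1,625.00     1,281.0605     3,843.1816
  4     1,187.50       864.8126     3,459.2503
  5    26,187.50    17,617.9152    88,089.5760
  Σ                 22,651.6911    99,666.6587
P = 22,651.6911; Macaulay duration = 99,666.6587 / 22,651.6911 = 4.39997 years.
Modified duration = D_Mac / (1 + y) = 4.39997 / 1.0825 = 4.06463 years.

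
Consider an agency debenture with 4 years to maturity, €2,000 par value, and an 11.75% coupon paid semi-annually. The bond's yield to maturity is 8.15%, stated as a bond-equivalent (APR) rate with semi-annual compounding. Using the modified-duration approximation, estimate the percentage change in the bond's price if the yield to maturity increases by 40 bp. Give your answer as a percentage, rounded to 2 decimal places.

-1.29%

Periodic yield y = 0.04075. Modified duration first:
  t   CF        PV=CF/(1+0.04075)^t    t·PV
  1       117.50       112.8994       112.8994
  2       117.50       108.4788       216.9577
  3       117.50       104.2314       312.6942
  4       117.50       100.1503       400.6011
  5       117.50        96.2290       481.1448
  6       117.50        92.4612       554.7670
  7       117.50        88.8409       621.8863
  8     2,117.50     1,538.3390    12,306.7123
  Σ                  2,241.6299    15,007.6628
P = 2,241.6299; D_Mac = 6.69498 half-year periods = 3.34749 yrs; D_mod = 3.34749/(1+0.04075) = 3.21642 yrs.
ΔP/P ≈ -D_mod · Δy = -3.21642 × (+0.004) = -0.012866 = -1.2866%.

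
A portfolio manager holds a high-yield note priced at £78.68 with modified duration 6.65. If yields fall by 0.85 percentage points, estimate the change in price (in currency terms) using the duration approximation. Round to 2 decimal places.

+£4.45

Duration approximation: ΔP/P ≈ -D_mod · Δy = -6.65 × (-0.0085) = +0.056525.
ΔP ≈ 78.68 × (+0.056525) = +4.447387.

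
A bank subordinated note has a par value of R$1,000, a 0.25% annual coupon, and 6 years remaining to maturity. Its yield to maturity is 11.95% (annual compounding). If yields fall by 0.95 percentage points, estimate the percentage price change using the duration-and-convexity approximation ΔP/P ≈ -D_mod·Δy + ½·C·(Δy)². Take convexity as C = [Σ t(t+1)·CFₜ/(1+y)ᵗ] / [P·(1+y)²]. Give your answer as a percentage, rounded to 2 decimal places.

With y = 0.1195:
  t   CF        PV=CF/(1+0.1195)^t    t·PV        t(t+1)·PV
  1         2.50         2.2331         2.2331           4.4663
  2         2.50         1.9948         3.9895          11.9686
  3         2.50         1.7818         5.3455          21.3820
  4         2.50         1.5916         6.3665          31.8327
  5         2.50         1.4217         7.1087          42.6521
  6     1,002.50       509.2603     3,055.5616      21,388.9312
  Σ                    518.2834     3,080.6050      21,501.2330
P = 518.2834; D_Mac = 5.94386 yrs; D_mod = 5.30939 yrs; C = 33.10152.
Duration effect: -5.30939 × (-0.0095) = +0.050439
Convexity effect: 0.5 × 33.10152 × (-0.0095)² = +0.0014937
ΔP/P ≈ +0.050439 + 0.0014937 = +0.051933 = +5.1933%.

+5.19%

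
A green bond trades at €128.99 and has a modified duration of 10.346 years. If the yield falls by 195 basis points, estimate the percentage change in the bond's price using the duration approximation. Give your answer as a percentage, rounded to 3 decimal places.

Duration approximation: ΔP/P ≈ -D_mod · Δy = -10.346 × (-0.0195) = +0.201747.
As a percentage: +20.1747%.

+20.175%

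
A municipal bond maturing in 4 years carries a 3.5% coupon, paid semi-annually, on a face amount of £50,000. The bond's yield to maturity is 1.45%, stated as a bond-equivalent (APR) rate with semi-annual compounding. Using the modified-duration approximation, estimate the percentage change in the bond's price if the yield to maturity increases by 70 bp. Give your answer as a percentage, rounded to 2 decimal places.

-2.63%

Periodic yield y = 0.00725. Modified duration first:
  t   CF        PV=CF/(1+0.00725)^t    t·PV
  1       875.00       868.7019       868.7019
  2       875.00       862.4492     1,724.8983
  3       875.00       856.2414     2,568.7242
  4       875.00       850.0783     3,400.3133
  5       875.00       843.9596     4,219.7981
  6       875.00       837.8850     5,027.3098
  7       875.00       831.8540     5,822.9782
  8    50,875.00    48,018.2373   384,145.8986
  Σ                 53,969.4067   407,778.6225
P = 53,969.4067; D_Mac = 7.55574 half-year periods = 3.77787 yrs; D_mod = 3.77787/(1+0.00725) = 3.75068 yrs.
ΔP/P ≈ -D_mod · Δy = -3.75068 × (+0.007) = -0.026255 = -2.6255%.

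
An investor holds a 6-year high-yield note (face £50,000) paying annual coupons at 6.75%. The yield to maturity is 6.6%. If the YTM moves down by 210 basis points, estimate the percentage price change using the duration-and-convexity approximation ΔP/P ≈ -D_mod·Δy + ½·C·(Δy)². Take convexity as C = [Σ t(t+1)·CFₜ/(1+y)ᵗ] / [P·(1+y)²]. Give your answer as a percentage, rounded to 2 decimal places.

+10.77%

With y = 0.066:
  t   CF        PV=CF/(1+0.066)^t    t·PV        t(t+1)·PV
  1     3,375.00     3,166.0413     3,166.0413       6,332.0826
  2     3,375.00     2,970.0200     5,940.0399      17,820.1198
  3     3,375.00     2,786.1350     8,358.4051      33,433.6205
  4     3,375.00     2,613.6351    10,454.5405      52,272.7025
  5     3,375.00     2,451.8153    12,259.0766      73,554.4595
  6    53,375.00    36,374.3013   218,245.8078   1,527,720.6546
  Σ                 50,361.9480   258,423.9112   1,711,133.6395
P = 50,361.9480; D_Mac = 5.13133 yrs; D_mod = 4.81363 yrs; C = 29.89971.
Duration effect: -4.81363 × (-0.021) = +0.101086
Convexity effect: 0.5 × 29.89971 × (-0.021)² = +0.0065929
ΔP/P ≈ +0.101086 + 0.0065929 = +0.107679 = +10.7679%.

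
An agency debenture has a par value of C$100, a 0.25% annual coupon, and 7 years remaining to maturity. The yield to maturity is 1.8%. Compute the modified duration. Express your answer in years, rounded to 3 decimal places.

6.822 years

Periodic yield y = 0.018. First find Macaulay duration:
  t   CF        PV=CF/(1+0.018)^t    t·PV
  1         0.25         0.2456         0.2456
  2         0.25         0.2412         0.4825
  3         0.25         0.2370         0.7109
  4         0.25         0.2328         0.9311
  5         0.25         0.2287         1.1433
  6         0.25         0.2246         1.3477
  7       100.25        88.4810       619.3669
  Σ                     89.8908       624.2280
P = 89.8908; Macaulay duration = 624.2280 / 89.8908 = 6.94429 years.
Modified duration = D_Mac / (1 + y) = 6.94429 / 1.018 = 6.82150 years.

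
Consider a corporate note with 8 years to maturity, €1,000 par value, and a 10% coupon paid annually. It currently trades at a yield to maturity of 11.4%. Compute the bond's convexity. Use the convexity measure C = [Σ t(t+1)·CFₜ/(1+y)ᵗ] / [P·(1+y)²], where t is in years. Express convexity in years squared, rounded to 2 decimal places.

37.12

With y = 0.114:
  t   CF        PV=CF/(1+0.114)^t    t·PV        t(t+1)·PV
  1       100.00        89.7666        89.7666         179.5332
  2       100.00        80.5804       161.1609         483.4826
  3       100.00        72.3343       217.0030         868.0119
  4       100.00        64.9321       259.7283       1,298.6414
  5       100.00        58.2873       291.4366       1,748.6194
  6       100.00        52.3225       313.9353       2,197.5469
  7       100.00        46.9682       328.7772       2,630.2177
  8     1,100.00       463.7791     3,710.2327      33,392.0940
  Σ                    928.9706     5,372.0404      42,798.1471
P = 928.9706.
Convexity = Σ t(t+1)·PV / [P·(1+y)²] = 42,798.1471 / (928.9706 × 1.240996) = 37.12382.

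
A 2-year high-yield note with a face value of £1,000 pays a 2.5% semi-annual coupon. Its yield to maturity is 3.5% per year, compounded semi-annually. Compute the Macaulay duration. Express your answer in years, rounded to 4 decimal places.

Periodic yield y = 0.0175. Discount each cash flow and weight by its period:
  t   CF        PV=CF/(1+0.0175)^t    t·PV
  1        12.50        12.2850        12.2850
  2        12.50        12.0737        24.1474
  3        12.50        11.8661        35.5982
  4     1,012.50       944.6205     3,778.4819
  Σ                    980.8453     3,850.5126
Price P = Σ PV = 980.8453.
Macaulay duration = Σ(t·PV) / P = 3,850.5126 / 980.8453 = 3.92571 half-year periods.
In years: 3.92571 / 2 = 1.96285 years.

1.9629 years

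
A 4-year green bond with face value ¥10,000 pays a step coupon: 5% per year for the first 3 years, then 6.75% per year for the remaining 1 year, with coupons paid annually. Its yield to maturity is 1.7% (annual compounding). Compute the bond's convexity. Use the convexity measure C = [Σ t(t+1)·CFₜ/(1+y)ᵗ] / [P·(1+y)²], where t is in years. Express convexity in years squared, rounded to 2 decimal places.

With y = 0.017:
  t   CF        PV=CF/(1+0.017)^t    t·PV        t(t+1)·PV
  1       500.00       491.6421       491.6421         983.2842
  2       500.00       483.4239       966.8478       2,900.5433
  3       500.00       475.3430     1,426.0291       5,704.1166
  4    10,675.00     9,978.9322    39,915.7288     199,578.6440
  Σ                 11,429.3412    42,800.2478     209,166.5881
P = 11,429.3412.
Convexity = Σ t(t+1)·PV / [P·(1+y)²] = 209,166.5881 / (11,429.3412 × 1.034289) = 17.69413.

17.69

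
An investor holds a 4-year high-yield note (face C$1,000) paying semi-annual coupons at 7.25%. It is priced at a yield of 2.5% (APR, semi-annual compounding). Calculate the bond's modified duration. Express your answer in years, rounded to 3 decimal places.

3.541 years

Periodic yield y = 0.0125. First find Macaulay duration:
  t   CF        PV=CF/(1+0.0125)^t    t·PV
  1        36.25        35.8025        35.8025
  2        36.25        35.3605        70.7209
  3        36.25        34.9239       104.7717
  4        36.25        34.4928       137.9710
  5        36.25        34.0669       170.3346
  6        36.25        33.6463       201.8780
  7        36.25        33.2310       232.6167
  8     1,036.25       938.2191     7,505.7531
  Σ                  1,179.7430     8,459.8486
P = 1,179.7430; Macaulay duration = 8,459.8486 / 1,179.7430 = 7.17093 half-year periods = 3.58546 years.
Modified duration = D_Mac / (1 + y) = 3.58546 / 1.0125 = 3.54120 years.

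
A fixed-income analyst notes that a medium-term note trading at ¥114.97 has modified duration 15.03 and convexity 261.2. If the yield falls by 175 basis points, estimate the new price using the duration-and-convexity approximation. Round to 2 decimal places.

Duration effect: -D_mod·Δy = -15.03 × (-0.0175) = +0.263025
Convexity effect: ½·C·(Δy)² = 0.5 × 261.2 × (-0.0175)² = +0.03999625
ΔP/P ≈ +0.263025 + 0.03999625 = +0.30302125
New price ≈ 114.97 × (1 + 0.30302125) = 149.8083531125.

¥149.81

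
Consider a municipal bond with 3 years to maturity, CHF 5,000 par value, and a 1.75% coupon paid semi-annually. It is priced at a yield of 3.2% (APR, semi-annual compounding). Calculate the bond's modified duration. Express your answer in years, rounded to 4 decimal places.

2.8878 years

Periodic yield y = 0.016. First find Macaulay duration:
  t   CF        PV=CF/(1+0.016)^t    t·PV
  1        43.75        43.0610        43.0610
  2        43.75        42.3829        84.7658
  3        43.75        41.7155       125.1464
  4        43.75        41.0585       164.2341
  5        43.75        40.4119       202.0596
  6     5,043.75     4,585.5486    27,513.2918
  Σ                  4,794.1784    28,132.5587
P = 4,794.1784; Macaulay duration = 28,132.5587 / 4,794.1784 = 5.86807 half-year periods = 2.93403 years.
Modified duration = D_Mac / (1 + y) = 2.93403 / 1.016 = 2.88783 years.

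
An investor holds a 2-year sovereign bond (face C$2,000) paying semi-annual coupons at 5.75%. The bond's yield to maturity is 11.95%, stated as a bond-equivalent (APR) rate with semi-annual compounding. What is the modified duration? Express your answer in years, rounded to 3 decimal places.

Periodic yield y = 0.05975. First find Macaulay duration:
  t   CF        PV=CF/(1+0.05975)^t    t·PV
  1        57.50        54.2581        54.2581
  2        57.50        51.1989       102.3979
  3        57.50        48.3123       144.9369
  4     2,057.50     1,631.2711     6,525.0844
  Σ                  1,785.0404     6,826.6772
P = 1,785.0404; Macaulay duration = 6,826.6772 / 1,785.0404 = 3.82438 half-year periods = 1.91219 years.
Modified duration = D_Mac / (1 + y) = 1.91219 / 1.05975 = 1.80438 years.

1.804 years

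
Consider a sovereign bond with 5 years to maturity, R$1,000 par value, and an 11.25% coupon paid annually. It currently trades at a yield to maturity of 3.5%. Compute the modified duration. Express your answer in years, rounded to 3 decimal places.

4.079 years

Periodic yield y = 0.035. First find Macaulay duration:
  t   CF        PV=CF/(1+0.035)^t    t·PV
  1       112.50       108.6957       108.6957
  2       112.50       105.0200       210.0399
  3       112.50       101.4686       304.4057
  4       112.50        98.0373       392.1490
  5     1,112.50       936.6951     4,683.4757
  Σ                  1,349.9166     5,698.7660
P = 1,349.9166; Macaulay duration = 5,698.7660 / 1,349.9166 = 4.22157 years.
Modified duration = D_Mac / (1 + y) = 4.22157 / 1.035 = 4.07881 years.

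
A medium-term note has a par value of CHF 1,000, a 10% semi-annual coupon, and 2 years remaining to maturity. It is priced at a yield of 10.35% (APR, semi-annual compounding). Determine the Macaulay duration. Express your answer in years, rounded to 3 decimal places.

Periodic yield y = 0.05175. Discount each cash flow and weight by its period:
  t   CF        PV=CF/(1+0.05175)^t    t·PV
  1        50.00        47.5398        47.5398
  2        50.00        45.2007        90.4014
  3        50.00        42.9766       128.9299
  4     1,050.00       858.1026     3,432.4104
  Σ                    993.8197     3,699.2815
Price P = Σ PV = 993.8197.
Macaulay duration = Σ(t·PV) / P = 3,699.2815 / 993.8197 = 3.72229 half-year periods.
In years: 3.72229 / 2 = 1.86114 years.

1.861 years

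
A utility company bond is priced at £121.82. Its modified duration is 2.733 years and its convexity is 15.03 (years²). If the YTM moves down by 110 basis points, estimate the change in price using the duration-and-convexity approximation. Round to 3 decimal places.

+£3.773

Duration effect: -D_mod·Δy = -2.733 × (-0.011) = +0.030063
Convexity effect: ½·C·(Δy)² = 0.5 × 15.03 × (-0.011)² = +0.000909315
ΔP/P ≈ +0.030063 + 0.000909315 = +0.030972315
ΔP ≈ 121.82 × (+0.030972315) = +3.7730474133.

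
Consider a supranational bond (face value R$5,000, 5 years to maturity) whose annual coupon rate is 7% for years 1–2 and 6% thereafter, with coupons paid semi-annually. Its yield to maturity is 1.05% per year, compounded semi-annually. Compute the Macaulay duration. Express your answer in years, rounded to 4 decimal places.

Periodic yield y = 0.00525. Discount each cash flow and weight by its period:
  t   CF        PV=CF/(1+0.00525)^t    t·PV
  1       175.00       174.0860       174.0860
  2       175.00       173.1769       346.3537
  3       175.00       172.2724       516.8173
  4       175.00       171.3727       685.4909
  5       150.00       146.1238       730.6188
  6       150.00       145.3606       872.1637
  7       150.00       144.6015     1,012.2102
  8       150.00       143.8463     1,150.7702
  9       150.00       143.0950     1,287.8552
  10    5,150.00     4,887.2709    48,872.7089
  Σ                  6,301.2061    55,649.0750
Price P = Σ PV = 6,301.2061.
Macaulay duration = Σ(t·PV) / P = 55,649.0750 / 6,301.2061 = 8.83150 half-year periods.
In years: 8.83150 / 2 = 4.41575 years.

4.4157 years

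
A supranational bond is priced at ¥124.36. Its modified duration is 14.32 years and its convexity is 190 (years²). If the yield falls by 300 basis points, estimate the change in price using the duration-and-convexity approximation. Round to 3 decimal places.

+¥64.058

Duration effect: -D_mod·Δy = -14.32 × (-0.03) = +0.429600
Convexity effect: ½·C·(Δy)² = 0.5 × 190 × (-0.03)² = +0.0855000
ΔP/P ≈ +0.429600 + 0.0855000 = +0.515100
ΔP ≈ 124.36 × (+0.515100) = +64.057836.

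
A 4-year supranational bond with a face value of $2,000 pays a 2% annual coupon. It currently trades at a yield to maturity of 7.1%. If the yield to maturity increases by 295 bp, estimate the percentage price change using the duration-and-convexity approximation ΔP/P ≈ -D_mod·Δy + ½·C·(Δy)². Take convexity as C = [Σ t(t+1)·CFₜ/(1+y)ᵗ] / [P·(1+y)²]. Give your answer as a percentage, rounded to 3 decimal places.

With y = 0.071:
  t   CF        PV=CF/(1+0.071)^t    t·PV        t(t+1)·PV
  1        40.00        37.3483        37.3483          74.6965
  2        40.00        34.8723        69.7447         209.2340
  3        40.00        32.5605        97.6816         390.7265
  4     2,040.00     1,550.5018     6,202.0073      31,010.0367
  Σ                  1,655.2830     6,406.7819      31,684.6937
P = 1,655.2830; D_Mac = 3.87051 yrs; D_mod = 3.61392 yrs; C = 16.68777.
Duration effect: -3.61392 × (+0.0295) = -0.106611
Convexity effect: 0.5 × 16.68777 × (0.0295)² = +0.0072613
ΔP/P ≈ -0.106611 + 0.0072613 = -0.099349 = -9.9349%.

-9.935%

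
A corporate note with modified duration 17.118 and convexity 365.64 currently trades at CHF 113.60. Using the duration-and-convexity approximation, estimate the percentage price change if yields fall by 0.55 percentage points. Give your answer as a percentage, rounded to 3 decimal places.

Duration effect: -D_mod·Δy = -17.118 × (-0.0055) = +0.094149
Convexity effect: ½·C·(Δy)² = 0.5 × 365.64 × (-0.0055)² = +0.005530305
ΔP/P ≈ +0.094149 + 0.005530305 = +0.099679305
= +9.9679305%.

+9.968%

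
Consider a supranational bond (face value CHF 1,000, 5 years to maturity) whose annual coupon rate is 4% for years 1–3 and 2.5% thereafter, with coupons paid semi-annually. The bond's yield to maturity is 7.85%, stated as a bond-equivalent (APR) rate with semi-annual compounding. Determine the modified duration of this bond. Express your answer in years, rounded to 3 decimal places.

Periodic yield y = 0.03925. First find Macaulay duration:
  t   CF        PV=CF/(1+0.03925)^t    t·PV
  1        20.00        19.2446        19.2446
  2        20.00        18.5178        37.0356
  3        20.00        17.8184        53.4553
  4        20.00        17.1455        68.5820
  5        20.00        16.4979        82.4897
  6        20.00        15.8749        95.2491
  7        12.50         9.5471        66.8294
  8        12.50         9.1865        73.4919
  9        12.50         8.8395        79.5559
  10    1,012.50       688.9611     6,889.6110
  Σ                    821.6334     7,465.5447
P = 821.6334; Macaulay duration = 7,465.5447 / 821.6334 = 9.08622 half-year periods = 4.54311 years.
Modified duration = D_Mac / (1 + y) = 4.54311 / 1.03925 = 4.37153 years.

4.372 years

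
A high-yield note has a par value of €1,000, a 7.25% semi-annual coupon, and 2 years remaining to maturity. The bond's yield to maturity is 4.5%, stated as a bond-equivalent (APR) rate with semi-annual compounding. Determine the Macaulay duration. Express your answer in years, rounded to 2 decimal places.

Periodic yield y = 0.0225. Discount each cash flow and weight by its period:
  t   CF        PV=CF/(1+0.0225)^t    t·PV
  1        36.25        35.4523        35.4523
  2        36.25        34.6722        69.3444
  3        36.25        33.9092       101.7277
  4     1,036.25       948.0064     3,792.0257
  Σ                  1,052.0402     3,998.5501
Price P = Σ PV = 1,052.0402.
Macaulay duration = Σ(t·PV) / P = 3,998.5501 / 1,052.0402 = 3.80076 half-year periods.
In years: 3.80076 / 2 = 1.90038 years.

1.90 years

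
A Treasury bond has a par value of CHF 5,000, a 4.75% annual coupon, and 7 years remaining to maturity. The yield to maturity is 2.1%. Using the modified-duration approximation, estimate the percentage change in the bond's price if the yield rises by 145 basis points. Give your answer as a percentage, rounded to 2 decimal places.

Periodic yield y = 0.021. Modified duration first:
  t   CF        PV=CF/(1+0.021)^t    t·PV
  1       237.50       232.6151       232.6151
  2       237.50       227.8306       455.6613
  3       237.50       223.1446       669.4338
  4       237.50       218.5549       874.2198
  5       237.50       214.0597     1,070.2985
  6       237.50       209.6569     1,257.9414
  7     5,237.50     4,528.3902    31,698.7314
  Σ                  5,854.2521    36,258.9012
P = 5,854.2521; D_Mac = 6.19360 yrs; D_mod = 6.19360/(1+0.021) = 6.06621 yrs.
ΔP/P ≈ -D_mod · Δy = -6.06621 × (+0.0145) = -0.087960 = -8.7960%.

-8.80%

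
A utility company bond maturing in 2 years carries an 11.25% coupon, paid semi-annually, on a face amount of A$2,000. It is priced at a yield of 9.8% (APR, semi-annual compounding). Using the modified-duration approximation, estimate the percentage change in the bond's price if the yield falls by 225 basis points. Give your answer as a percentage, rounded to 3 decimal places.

+3.964%

Periodic yield y = 0.049. Modified duration first:
  t   CF        PV=CF/(1+0.049)^t    t·PV
  1       112.50       107.2450       107.2450
  2       112.50       102.2355       204.4709
  3       112.50        97.4599       292.3798
  4     2,112.50     1,744.5956     6,978.3823
  Σ                  2,051.5359     7,582.4779
P = 2,051.5359; D_Mac = 3.69600 half-year periods = 1.84800 yrs; D_mod = 1.84800/(1+0.049) = 1.76168 yrs.
ΔP/P ≈ -D_mod · Δy = -1.76168 × (-0.0225) = +0.039638 = +3.9638%.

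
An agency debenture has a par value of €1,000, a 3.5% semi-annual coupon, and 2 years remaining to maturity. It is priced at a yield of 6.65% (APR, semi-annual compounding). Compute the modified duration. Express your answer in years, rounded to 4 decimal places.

1.8845 years

Periodic yield y = 0.03325. First find Macaulay duration:
  t   CF        PV=CF/(1+0.03325)^t    t·PV
  1        17.50        16.9368        16.9368
  2        17.50        16.3918        32.7836
  3        17.50        15.8643        47.5930
  4     1,017.50       892.7149     3,570.8594
  Σ                    941.9079     3,668.1729
P = 941.9079; Macaulay duration = 3,668.1729 / 941.9079 = 3.89441 half-year periods = 1.94720 years.
Modified duration = D_Mac / (1 + y) = 1.94720 / 1.03325 = 1.88454 years.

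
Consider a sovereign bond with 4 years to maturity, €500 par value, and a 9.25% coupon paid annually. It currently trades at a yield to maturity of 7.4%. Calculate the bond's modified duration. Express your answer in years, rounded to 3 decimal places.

3.292 years

Periodic yield y = 0.074. First find Macaulay duration:
  t   CF        PV=CF/(1+0.074)^t    t·PV
  1        46.25        43.0633        43.0633
  2        46.25        40.0962        80.1924
  3        46.25        37.3335       112.0005
  4       546.25       410.5578     1,642.2313
  Σ                    531.0508     1,877.4875
P = 531.0508; Macaulay duration = 1,877.4875 / 531.0508 = 3.53542 years.
Modified duration = D_Mac / (1 + y) = 3.53542 / 1.074 = 3.29182 years.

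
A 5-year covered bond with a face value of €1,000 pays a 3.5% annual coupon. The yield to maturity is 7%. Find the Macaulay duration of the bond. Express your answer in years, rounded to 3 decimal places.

4.642 years

Periodic yield y = 0.07. Discount each cash flow and weight by its year:
  t   CF        PV=CF/(1+0.07)^t    t·PV
  1        35.00        32.7103        32.7103
  2        35.00        30.5704        61.1407
  3        35.00        28.5704        85.7113
  4        35.00        26.7013       106.8053
  5     1,035.00       737.9407     3,689.7035
  Σ                    856.4931     3,976.0711
Price P = Σ PV = 856.4931.
Macaulay duration = Σ(t·PV) / P = 3,976.0711 / 856.4931 = 4.64227 years.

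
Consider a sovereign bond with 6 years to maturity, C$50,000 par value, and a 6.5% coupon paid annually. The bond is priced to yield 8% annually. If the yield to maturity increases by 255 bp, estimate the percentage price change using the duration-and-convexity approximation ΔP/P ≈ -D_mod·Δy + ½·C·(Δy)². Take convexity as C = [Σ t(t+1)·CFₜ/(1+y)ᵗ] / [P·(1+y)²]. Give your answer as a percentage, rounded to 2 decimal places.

-11.15%

With y = 0.08:
  t   CF        PV=CF/(1+0.08)^t    t·PV        t(t+1)·PV
  1     3,250.00     3,009.2593     3,009.2593       6,018.5185
  2     3,250.00     2,786.3512     5,572.7023      16,718.1070
  3     3,250.00     2,579.9548     7,739.8643      30,959.4574
  4     3,250.00     2,388.8470     9,555.3881      47,776.9404
  5     3,250.00     2,211.8954    11,059.4770      66,356.8617
  6    53,250.00    33,556.5326   201,339.1958   1,409,374.3705
  Σ                 46,532.8403   238,275.8868   1,577,204.2556
P = 46,532.8403; D_Mac = 5.12060 yrs; D_mod = 4.74129 yrs; C = 29.05901.
Duration effect: -4.74129 × (+0.0255) = -0.120903
Convexity effect: 0.5 × 29.05901 × (0.0255)² = +0.0094478
ΔP/P ≈ -0.120903 + 0.0094478 = -0.111455 = -11.1455%.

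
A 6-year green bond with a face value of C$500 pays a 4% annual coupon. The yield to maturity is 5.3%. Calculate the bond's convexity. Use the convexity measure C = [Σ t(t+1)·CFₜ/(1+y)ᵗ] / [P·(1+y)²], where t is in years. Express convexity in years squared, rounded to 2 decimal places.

33.12

With y = 0.053:
  t   CF        PV=CF/(1+0.053)^t    t·PV        t(t+1)·PV
  1        20.00        18.9934        18.9934          37.9867
  2        20.00        18.0374        36.0747         108.2242
  3        20.00        17.1295        51.3885         205.5541
  4        20.00        16.2673        65.0694         325.3468
  5        20.00        15.4486        77.2428         463.4569
  6       520.00       381.4460     2,288.6763      16,020.7339
  Σ                    467.3222     2,537.4451      17,161.3026
P = 467.3222.
Convexity = Σ t(t+1)·PV / [P·(1+y)²] = 17,161.3026 / (467.3222 × 1.108809) = 33.11899.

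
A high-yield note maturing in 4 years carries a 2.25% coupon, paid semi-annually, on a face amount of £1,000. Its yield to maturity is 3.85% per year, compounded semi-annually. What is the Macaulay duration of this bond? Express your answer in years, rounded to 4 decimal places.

3.8419 years

Periodic yield y = 0.01925. Discount each cash flow and weight by its period:
  t   CF        PV=CF/(1+0.01925)^t    t·PV
  1        11.25        11.0375        11.0375
  2        11.25        10.8291        21.6581
  3        11.25        10.6245        31.8736
  4        11.25        10.4239        41.6955
  5        11.25        10.2270        51.1351
  6        11.25        10.0339        60.2032
  7        11.25         9.8444        68.9105
  8     1,011.25       868.1860     6,945.4879
  Σ                    941.2063     7,232.0015
Price P = Σ PV = 941.2063.
Macaulay duration = Σ(t·PV) / P = 7,232.0015 / 941.2063 = 7.68376 half-year periods.
In years: 7.68376 / 2 = 3.84188 years.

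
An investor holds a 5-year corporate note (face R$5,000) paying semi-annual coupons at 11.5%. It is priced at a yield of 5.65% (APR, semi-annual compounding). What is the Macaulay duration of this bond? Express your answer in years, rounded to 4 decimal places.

Periodic yield y = 0.02825. Discount each cash flow and weight by its period:
  t   CF        PV=CF/(1+0.02825)^t    t·PV
  1       287.50       279.6013       279.6013
  2       287.50       271.9195       543.8391
  3       287.50       264.4489       793.3466
  4       287.50       257.1834     1,028.7337
  5       287.50       250.1176     1,250.5880
  6       287.50       243.2459     1,459.4754
  7       287.50       236.5630     1,655.9410
  8       287.50       230.0637     1,840.5096
  9       287.50       223.7430     2,013.6867
  10    5,287.50     4,001.8720    40,018.7205
  Σ                  6,258.7583    50,884.4418
Price P = Σ PV = 6,258.7583.
Macaulay duration = Σ(t·PV) / P = 50,884.4418 / 6,258.7583 = 8.13012 half-year periods.
In years: 8.13012 / 2 = 4.06506 years.

4.0651 years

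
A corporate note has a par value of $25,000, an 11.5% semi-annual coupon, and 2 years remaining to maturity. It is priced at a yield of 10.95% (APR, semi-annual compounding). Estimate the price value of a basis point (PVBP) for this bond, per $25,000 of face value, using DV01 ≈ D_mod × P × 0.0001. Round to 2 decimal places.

Periodic yield y = 0.05475.
  t   CF        PV=CF/(1+0.05475)^t    t·PV
  1     1,437.50     1,362.8822     1,362.8822
  2     1,437.50     1,292.1377     2,584.2753
  3     1,437.50     1,225.0653     3,675.1960
  4    26,437.50    21,361.0329    85,444.1315
  Σ                 25,241.1181    93,066.4851
P = 25,241.1181; D_Mac = 3.68710 half-year periods = 1.84355 yrs; D_mod = 1.74785 yrs.
DV01 ≈ 1.74785 × 25,241.1181 × 0.0001 = 4.411779.

$4.41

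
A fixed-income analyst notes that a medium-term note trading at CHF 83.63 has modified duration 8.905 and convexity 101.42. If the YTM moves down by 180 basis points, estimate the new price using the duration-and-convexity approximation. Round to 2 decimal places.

Duration effect: -D_mod·Δy = -8.905 × (-0.018) = +0.160290
Convexity effect: ½·C·(Δy)² = 0.5 × 101.42 × (-0.018)² = +0.01643004
ΔP/P ≈ +0.160290 + 0.01643004 = +0.17672004
New price ≈ 83.63 × (1 + 0.17672004) = 98.4090969452.

CHF 98.41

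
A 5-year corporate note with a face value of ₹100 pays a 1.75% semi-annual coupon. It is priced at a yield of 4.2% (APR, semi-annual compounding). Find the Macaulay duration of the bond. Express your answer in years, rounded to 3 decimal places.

4.795 years

Periodic yield y = 0.021. Discount each cash flow and weight by its period:
  t   CF        PV=CF/(1+0.021)^t    t·PV
  1        0.875         0.8570         0.8570
  2        0.875         0.8394         1.6788
  3        0.875         0.8221         2.4663
  4        0.875         0.8052         3.2208
  5        0.875         0.7886         3.9432
  6        0.875         0.7724         4.6345
  7        0.875         0.7565         5.2957
  8        0.875         0.7410         5.9278
  9        0.875         0.7257         6.5316
  10     100.875        81.9457       819.4569
  Σ                     89.0537       854.0126
Price P = Σ PV = 89.0537.
Macaulay duration = Σ(t·PV) / P = 854.0126 / 89.0537 = 9.58986 half-year periods.
In years: 9.58986 / 2 = 4.79493 years.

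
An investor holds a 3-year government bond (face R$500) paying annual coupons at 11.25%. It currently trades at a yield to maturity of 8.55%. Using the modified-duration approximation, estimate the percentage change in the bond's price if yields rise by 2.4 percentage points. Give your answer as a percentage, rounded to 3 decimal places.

-6.007%

Periodic yield y = 0.0855. Modified duration first:
  t   CF        PV=CF/(1+0.0855)^t    t·PV
  1        56.25        51.8194        51.8194
  2        56.25        47.7379        95.4757
  3       556.25       434.8911     1,304.6734
  Σ                    534.4484     1,451.9685
P = 534.4484; D_Mac = 2.71676 yrs; D_mod = 2.71676/(1+0.0855) = 2.50277 yrs.
ΔP/P ≈ -D_mod · Δy = -2.50277 × (+0.024) = -0.060067 = -6.0067%.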